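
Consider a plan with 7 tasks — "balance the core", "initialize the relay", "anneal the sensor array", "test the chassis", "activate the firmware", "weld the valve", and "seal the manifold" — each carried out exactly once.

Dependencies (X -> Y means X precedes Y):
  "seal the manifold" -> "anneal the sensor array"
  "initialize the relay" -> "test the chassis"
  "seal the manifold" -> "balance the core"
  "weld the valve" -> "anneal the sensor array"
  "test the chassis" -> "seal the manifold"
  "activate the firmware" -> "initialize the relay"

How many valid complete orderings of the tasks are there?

11

2 tasks have no prerequisites ("activate the firmware", "weld the valve"), so any of them could come first.
Systematically extending each partial ordering one task at a time and counting, there are 11 complete orderings.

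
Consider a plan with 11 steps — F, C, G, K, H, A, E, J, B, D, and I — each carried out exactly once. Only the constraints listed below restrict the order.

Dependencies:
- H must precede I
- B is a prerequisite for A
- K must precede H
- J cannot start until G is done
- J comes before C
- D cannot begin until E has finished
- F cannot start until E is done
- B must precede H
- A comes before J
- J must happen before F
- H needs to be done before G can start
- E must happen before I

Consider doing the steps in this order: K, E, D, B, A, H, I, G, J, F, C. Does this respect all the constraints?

Going through the constraints one by one, each required predecessor appears earlier in the sequence than its dependent — e.g. E (position 2) is before F (position 10), as required.

Yes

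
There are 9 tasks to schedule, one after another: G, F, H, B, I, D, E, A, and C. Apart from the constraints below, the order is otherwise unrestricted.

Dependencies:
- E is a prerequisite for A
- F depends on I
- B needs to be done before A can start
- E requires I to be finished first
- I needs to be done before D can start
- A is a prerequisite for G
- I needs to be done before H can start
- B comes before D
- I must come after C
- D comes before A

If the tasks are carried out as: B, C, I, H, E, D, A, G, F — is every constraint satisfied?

Checking each listed constraint against this order: for instance, B is in position 1 and A in position 7, so that constraint holds — and the remaining constraints check out the same way.

Yes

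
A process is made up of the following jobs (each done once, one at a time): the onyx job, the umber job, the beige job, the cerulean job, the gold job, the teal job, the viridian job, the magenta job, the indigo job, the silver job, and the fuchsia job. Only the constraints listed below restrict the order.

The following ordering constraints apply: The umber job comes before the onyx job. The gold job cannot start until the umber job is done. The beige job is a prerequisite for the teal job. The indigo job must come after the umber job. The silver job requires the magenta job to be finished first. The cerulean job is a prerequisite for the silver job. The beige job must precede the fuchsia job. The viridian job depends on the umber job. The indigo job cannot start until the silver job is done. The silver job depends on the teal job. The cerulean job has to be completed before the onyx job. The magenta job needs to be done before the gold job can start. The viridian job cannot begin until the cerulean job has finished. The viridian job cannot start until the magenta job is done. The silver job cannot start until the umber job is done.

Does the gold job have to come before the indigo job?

The gold job and the indigo job are not related by any chain of constraints.
There exist valid orderings with the indigo job before the gold job, so the gold job is not required to come first.

No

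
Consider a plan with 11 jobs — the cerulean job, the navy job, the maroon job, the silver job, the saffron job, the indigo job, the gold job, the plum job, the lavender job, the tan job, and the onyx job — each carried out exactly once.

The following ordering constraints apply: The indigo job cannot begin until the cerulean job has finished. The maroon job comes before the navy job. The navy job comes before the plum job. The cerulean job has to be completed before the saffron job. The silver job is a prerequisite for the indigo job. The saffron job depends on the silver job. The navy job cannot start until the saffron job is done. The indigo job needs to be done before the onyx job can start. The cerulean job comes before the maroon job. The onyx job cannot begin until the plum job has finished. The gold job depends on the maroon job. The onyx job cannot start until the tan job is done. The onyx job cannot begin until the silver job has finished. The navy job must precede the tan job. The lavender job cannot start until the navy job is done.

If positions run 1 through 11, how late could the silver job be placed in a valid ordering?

4

The jobs that are forced after the silver job, directly or by a chain of constraints, are the navy job, the saffron job, the indigo job, the plum job, the lavender job, the tan job, the onyx job. That's 7 jobs.
So at least 7 jobs follow the silver job, putting the silver job no later than position 4. That position is achievable by scheduling everything else first.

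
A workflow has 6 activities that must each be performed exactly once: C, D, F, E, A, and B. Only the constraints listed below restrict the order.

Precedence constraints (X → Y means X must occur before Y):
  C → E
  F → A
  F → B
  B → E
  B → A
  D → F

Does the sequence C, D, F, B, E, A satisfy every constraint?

Checking each listed constraint against this order: for instance, C is in position 1 and E in position 5, so that constraint holds — and the remaining constraints check out the same way.

Yes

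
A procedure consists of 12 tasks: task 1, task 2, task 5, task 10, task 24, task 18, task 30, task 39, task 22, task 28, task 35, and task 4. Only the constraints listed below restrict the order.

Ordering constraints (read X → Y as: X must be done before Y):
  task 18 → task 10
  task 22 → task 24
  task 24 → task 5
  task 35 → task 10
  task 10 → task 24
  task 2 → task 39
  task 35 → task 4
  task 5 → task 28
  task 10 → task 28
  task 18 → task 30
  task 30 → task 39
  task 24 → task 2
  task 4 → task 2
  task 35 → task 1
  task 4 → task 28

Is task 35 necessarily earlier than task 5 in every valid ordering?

Following the dependencies: task 35 → task 10 → task 24 → task 5.
Hence task 35 necessarily comes before task 5.

Yes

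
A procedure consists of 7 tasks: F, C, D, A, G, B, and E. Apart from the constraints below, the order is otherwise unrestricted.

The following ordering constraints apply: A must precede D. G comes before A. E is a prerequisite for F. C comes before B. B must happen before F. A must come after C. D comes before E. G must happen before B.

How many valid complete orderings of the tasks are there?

8

2 tasks have no prerequisites (C, G), so any of them could come first.
Counting all ways to extend the partial order to a total order gives 8.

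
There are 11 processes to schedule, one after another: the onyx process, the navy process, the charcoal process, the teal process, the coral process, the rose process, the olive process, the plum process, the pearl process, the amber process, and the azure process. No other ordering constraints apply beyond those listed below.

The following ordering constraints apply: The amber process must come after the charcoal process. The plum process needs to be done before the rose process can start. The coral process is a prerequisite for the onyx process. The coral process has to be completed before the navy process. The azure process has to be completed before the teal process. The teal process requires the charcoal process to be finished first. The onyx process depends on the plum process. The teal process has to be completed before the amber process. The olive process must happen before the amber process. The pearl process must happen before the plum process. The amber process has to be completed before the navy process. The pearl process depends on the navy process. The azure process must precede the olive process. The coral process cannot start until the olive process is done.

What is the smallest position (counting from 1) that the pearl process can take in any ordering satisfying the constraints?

The processes that are forced before the pearl process, directly or transitively, are the navy process, the charcoal process, the teal process, the coral process, the olive process, the amber process, the azure process. That's 7 processes.
So at minimum 7 processes come before the pearl process, putting the pearl process no earlier than position 8. That position is achievable by scheduling exactly those predecessors first.

8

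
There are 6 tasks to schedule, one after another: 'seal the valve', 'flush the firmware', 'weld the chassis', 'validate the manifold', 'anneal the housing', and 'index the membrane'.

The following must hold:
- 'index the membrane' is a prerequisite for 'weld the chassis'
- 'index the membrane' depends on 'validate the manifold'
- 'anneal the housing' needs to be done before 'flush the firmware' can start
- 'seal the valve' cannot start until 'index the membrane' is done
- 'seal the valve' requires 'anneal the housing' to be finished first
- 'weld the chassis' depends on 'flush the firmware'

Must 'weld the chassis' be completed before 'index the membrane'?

In fact the dependencies run the other way: 'index the membrane' → 'weld the chassis'.
So 'weld the chassis' never precedes 'index the membrane'.

No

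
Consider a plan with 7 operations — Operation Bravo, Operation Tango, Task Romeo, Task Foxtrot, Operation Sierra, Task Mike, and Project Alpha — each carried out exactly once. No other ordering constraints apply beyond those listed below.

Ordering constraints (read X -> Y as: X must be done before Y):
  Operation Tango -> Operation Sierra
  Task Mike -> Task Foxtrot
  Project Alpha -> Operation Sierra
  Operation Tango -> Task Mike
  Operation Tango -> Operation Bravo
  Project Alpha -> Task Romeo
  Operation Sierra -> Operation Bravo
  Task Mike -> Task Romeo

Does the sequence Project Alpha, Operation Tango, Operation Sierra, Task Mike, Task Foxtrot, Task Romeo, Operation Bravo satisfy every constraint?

Yes

Going through the constraints one by one, each required predecessor appears earlier in the sequence than its dependent — e.g. Operation Tango (position 2) is before Operation Bravo (position 7), as required.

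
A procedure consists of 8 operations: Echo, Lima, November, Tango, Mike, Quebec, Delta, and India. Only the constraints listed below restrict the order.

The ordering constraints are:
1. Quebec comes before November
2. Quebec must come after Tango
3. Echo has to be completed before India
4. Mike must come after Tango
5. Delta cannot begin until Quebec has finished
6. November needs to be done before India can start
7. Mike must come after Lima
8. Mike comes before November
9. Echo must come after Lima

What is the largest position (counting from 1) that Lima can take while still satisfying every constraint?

Every operation that must follow Lima has to come after it. Tracing all chains starting from Lima, those operations are: Echo, November, Mike, India — 4 in total.
With 4 mandatory successors out of 8 operations total, the latest slot for Lima is 8−4 = 4, and it's reachable by doing all non-successors before Lima.

4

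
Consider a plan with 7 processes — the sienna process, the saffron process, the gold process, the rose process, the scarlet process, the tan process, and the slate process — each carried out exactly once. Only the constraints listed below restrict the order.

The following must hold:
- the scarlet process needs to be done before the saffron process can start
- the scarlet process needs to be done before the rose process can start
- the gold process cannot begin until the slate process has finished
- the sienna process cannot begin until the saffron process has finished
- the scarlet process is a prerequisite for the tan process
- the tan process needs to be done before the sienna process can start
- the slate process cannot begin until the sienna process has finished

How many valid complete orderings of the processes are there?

Only the scarlet process has no prerequisites, so it must go first.
Counting all ways to extend the partial order to a total order gives 12.

12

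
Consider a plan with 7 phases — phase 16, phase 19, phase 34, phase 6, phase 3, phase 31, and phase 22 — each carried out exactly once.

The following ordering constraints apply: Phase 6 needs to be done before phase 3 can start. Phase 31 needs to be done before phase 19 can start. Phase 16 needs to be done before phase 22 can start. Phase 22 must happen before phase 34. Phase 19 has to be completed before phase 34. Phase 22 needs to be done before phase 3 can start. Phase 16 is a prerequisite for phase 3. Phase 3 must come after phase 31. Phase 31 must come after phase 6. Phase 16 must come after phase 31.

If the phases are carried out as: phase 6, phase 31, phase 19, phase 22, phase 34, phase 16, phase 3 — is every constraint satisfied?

No

In the proposed order, phase 22 appears before phase 16.
That contradicts the constraint that phase 16 must precede phase 22.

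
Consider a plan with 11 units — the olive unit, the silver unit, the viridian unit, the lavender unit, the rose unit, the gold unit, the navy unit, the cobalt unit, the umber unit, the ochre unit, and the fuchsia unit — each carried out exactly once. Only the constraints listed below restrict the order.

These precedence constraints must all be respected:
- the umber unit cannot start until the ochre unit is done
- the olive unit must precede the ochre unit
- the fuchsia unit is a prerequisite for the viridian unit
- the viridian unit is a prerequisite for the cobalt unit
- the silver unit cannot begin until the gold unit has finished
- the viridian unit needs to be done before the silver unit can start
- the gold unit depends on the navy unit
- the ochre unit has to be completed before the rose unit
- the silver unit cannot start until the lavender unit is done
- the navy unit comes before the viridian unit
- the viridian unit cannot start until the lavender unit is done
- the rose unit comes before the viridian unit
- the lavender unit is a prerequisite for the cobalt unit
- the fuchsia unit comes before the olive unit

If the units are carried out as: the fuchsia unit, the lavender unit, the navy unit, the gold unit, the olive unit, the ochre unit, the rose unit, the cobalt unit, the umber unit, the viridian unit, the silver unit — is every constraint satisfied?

No

The sequence places the cobalt unit ahead of the viridian unit.
But one of the constraints requires the viridian unit before the cobalt unit, so this ordering violates it.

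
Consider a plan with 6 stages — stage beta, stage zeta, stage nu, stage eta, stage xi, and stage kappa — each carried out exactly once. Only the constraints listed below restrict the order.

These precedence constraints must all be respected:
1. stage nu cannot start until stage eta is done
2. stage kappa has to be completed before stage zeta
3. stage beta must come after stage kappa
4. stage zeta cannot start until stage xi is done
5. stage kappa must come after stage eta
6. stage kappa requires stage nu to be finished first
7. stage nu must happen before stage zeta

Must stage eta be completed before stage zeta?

Yes

Tracing the constraints gives a chain: stage eta → stage nu → stage zeta.
That forces stage eta before stage zeta in every valid schedule.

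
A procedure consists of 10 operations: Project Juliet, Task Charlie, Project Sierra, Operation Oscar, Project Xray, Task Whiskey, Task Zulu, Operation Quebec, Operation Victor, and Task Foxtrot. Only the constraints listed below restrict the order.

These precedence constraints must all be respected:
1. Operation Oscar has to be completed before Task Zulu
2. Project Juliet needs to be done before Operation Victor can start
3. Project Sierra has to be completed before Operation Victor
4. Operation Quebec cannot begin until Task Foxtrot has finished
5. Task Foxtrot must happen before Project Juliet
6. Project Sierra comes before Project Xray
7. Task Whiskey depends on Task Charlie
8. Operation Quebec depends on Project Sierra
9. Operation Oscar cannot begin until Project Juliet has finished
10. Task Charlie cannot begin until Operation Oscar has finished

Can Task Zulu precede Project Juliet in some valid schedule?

There is a dependency chain Project Juliet → Operation Oscar → Task Zulu, so Task Zulu always comes after Project Juliet.
Hence Task Zulu can never be scheduled before Project Juliet.

No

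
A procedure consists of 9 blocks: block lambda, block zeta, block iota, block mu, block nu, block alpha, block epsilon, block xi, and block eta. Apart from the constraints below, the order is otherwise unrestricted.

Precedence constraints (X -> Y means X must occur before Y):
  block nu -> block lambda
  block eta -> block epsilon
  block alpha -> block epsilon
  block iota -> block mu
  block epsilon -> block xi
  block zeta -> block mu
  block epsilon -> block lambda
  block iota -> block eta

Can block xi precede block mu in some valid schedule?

No chain of constraints runs from block mu to block xi, so block mu is not required to come first.
So a valid ordering placing block xi earlier than block mu exists.

Yes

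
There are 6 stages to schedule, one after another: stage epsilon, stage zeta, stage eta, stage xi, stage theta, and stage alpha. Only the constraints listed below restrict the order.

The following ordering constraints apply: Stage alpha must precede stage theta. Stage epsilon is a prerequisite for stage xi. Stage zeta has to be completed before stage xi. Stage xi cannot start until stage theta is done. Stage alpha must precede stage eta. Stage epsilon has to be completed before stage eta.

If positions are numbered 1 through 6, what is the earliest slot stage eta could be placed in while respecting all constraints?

3

Every stage that must precede stage eta has to come before it. Tracing all chains that end at stage eta, those stages are: stage epsilon, stage alpha — 2 in total.
So at minimum 2 stages come before stage eta, putting stage eta no earlier than position 3. That position is achievable by scheduling exactly those predecessors first.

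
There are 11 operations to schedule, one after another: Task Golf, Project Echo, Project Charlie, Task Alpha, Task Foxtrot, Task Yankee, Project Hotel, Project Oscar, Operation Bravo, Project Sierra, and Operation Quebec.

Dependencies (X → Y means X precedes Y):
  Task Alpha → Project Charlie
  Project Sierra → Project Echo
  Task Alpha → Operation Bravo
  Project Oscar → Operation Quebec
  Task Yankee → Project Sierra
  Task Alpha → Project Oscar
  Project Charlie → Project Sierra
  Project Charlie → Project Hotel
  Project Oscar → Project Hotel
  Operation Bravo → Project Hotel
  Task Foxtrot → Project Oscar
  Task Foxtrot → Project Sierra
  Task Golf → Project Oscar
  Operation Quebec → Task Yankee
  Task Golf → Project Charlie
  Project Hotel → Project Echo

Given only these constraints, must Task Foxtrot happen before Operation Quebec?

Yes

Following the dependencies: Task Foxtrot → Project Oscar → Operation Quebec.
That forces Task Foxtrot before Operation Quebec in every valid schedule.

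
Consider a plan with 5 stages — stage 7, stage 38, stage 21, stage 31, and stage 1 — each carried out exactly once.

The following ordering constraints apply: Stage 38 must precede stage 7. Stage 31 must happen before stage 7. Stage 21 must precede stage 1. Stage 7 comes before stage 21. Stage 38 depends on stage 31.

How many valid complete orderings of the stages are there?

1

Stage 31 is the only stage with nothing required before it, so every ordering starts there.
Continuing from there, at each step only one stage has all its prerequisites placed, so the ordering is fully determined — there is exactly 1.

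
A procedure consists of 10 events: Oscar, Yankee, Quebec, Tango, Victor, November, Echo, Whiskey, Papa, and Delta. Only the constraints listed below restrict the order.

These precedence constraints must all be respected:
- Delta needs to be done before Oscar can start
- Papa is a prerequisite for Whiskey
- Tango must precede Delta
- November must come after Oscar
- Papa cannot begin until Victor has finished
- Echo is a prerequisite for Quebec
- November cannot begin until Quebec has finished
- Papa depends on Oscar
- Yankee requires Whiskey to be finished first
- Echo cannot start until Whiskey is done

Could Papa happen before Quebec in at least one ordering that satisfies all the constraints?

Papa is actually forced before Quebec by the constraints, so certainly some valid ordering has Papa first.

Yes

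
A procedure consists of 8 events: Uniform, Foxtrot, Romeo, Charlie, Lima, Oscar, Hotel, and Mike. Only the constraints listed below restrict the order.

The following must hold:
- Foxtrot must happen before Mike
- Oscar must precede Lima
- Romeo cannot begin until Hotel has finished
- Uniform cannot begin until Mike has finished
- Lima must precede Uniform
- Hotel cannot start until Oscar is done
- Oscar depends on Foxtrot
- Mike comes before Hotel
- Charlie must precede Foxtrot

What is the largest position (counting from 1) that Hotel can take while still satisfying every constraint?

The only event forced after Hotel (directly or by a chain) is Romeo.
With 1 mandatory successor out of 8 events total, the latest slot for Hotel is 8−1 = 7, and it's reachable by doing all non-successors before Hotel.

7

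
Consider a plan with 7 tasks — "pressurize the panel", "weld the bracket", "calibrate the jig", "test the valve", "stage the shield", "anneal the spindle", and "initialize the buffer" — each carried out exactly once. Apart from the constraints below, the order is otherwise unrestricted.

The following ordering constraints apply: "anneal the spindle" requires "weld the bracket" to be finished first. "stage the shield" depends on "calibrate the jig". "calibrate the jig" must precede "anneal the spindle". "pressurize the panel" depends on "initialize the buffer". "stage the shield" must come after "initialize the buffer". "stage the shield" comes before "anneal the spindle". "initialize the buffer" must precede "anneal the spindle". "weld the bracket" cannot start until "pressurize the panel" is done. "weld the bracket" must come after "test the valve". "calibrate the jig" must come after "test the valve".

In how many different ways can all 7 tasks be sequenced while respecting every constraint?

The tasks with no prerequisites are "test the valve", "initialize the buffer"; any of them can be placed first.
Enumerating by repeatedly choosing an available task (one whose prerequisites are all placed) gives 18 distinct complete orderings.

18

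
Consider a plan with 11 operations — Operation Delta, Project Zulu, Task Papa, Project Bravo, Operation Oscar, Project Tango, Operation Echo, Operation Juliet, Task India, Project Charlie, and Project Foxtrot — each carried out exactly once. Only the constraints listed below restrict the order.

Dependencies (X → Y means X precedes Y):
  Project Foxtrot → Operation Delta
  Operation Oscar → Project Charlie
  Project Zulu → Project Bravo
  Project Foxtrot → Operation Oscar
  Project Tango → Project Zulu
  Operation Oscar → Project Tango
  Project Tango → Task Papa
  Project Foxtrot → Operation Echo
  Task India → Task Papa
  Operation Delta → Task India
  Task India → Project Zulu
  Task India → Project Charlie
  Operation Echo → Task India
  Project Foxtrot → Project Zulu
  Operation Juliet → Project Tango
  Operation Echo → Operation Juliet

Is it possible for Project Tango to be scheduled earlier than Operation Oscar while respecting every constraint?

Following Operation Oscar → Project Tango, Operation Oscar must precede Project Tango in every valid ordering.
So no valid ordering can have Project Tango before Operation Oscar.

No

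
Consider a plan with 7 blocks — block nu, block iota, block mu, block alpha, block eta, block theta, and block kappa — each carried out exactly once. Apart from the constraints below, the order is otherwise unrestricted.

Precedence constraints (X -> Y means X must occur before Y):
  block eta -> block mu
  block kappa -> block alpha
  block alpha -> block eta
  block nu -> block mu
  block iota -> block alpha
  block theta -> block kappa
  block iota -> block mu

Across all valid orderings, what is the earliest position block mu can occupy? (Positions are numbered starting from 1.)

7

The blocks that are forced before block mu, directly or transitively, are block nu, block iota, block alpha, block eta, block theta, block kappa. That's 6 blocks.
So at minimum 6 blocks come before block mu, putting block mu no earlier than position 7. That position is achievable by scheduling exactly those predecessors first.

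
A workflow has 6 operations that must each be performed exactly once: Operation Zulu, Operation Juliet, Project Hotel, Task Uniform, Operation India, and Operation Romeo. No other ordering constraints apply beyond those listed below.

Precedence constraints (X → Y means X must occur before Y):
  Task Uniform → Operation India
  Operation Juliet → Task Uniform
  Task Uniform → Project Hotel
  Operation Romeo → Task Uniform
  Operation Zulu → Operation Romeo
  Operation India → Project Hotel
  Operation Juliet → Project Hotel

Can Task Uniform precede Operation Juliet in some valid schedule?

The constraints give a chain Operation Juliet → Task Uniform, which forces Operation Juliet before Task Uniform.
So no valid ordering can have Task Uniform before Operation Juliet.

No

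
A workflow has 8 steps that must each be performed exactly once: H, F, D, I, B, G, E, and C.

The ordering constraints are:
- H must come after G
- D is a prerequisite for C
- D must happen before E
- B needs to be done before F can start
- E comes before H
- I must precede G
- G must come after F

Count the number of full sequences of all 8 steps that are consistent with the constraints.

255

The steps with no prerequisites are D, I, B; any of them can be placed first.
Counting all ways to extend the partial order to a total order gives 255.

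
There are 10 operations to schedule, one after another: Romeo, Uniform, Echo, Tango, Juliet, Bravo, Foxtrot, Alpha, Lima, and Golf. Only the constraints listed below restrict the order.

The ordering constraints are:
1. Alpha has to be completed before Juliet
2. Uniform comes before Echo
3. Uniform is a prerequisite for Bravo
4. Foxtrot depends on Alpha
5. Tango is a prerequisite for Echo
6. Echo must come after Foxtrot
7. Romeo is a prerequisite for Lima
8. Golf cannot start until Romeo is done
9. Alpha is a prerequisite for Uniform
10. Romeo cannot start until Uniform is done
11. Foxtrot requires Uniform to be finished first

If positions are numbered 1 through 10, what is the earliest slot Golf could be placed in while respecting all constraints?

The operations that are forced before Golf, directly or transitively, are Romeo, Uniform, Alpha. That's 3 operations.
With 3 mandatory predecessors, the earliest Golf can sit is position 3+1 = 4, and placing just those 3 first achieves it.

4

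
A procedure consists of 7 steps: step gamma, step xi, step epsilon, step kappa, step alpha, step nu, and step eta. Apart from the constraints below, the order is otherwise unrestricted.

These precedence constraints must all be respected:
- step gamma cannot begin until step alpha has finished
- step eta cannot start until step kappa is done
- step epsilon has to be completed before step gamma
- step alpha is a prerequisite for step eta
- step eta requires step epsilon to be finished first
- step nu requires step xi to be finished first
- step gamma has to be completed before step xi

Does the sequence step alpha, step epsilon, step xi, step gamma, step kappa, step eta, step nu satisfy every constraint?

In the proposed order, step xi appears before step gamma.
Since step gamma is required before step xi, the ordering is invalid.

No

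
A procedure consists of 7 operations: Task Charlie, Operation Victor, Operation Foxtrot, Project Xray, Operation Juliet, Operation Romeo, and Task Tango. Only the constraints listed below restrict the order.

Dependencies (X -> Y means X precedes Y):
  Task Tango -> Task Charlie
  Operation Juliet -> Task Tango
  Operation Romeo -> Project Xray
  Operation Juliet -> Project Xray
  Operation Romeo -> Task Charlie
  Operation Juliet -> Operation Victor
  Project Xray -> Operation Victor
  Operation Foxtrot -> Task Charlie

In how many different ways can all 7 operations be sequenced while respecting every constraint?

79

3 operations have no prerequisites (Operation Foxtrot, Operation Juliet, Operation Romeo), so any of them could come first.
Counting all ways to extend the partial order to a total order gives 79.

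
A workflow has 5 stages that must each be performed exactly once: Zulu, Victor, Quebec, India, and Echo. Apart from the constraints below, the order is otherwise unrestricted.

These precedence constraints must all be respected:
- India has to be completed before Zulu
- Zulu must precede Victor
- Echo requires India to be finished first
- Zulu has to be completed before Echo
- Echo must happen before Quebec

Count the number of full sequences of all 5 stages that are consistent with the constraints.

India is the only stage with nothing required before it, so every ordering starts there.
Enumerating by repeatedly choosing an available stage (one whose prerequisites are all placed) gives 3 distinct complete orderings.

3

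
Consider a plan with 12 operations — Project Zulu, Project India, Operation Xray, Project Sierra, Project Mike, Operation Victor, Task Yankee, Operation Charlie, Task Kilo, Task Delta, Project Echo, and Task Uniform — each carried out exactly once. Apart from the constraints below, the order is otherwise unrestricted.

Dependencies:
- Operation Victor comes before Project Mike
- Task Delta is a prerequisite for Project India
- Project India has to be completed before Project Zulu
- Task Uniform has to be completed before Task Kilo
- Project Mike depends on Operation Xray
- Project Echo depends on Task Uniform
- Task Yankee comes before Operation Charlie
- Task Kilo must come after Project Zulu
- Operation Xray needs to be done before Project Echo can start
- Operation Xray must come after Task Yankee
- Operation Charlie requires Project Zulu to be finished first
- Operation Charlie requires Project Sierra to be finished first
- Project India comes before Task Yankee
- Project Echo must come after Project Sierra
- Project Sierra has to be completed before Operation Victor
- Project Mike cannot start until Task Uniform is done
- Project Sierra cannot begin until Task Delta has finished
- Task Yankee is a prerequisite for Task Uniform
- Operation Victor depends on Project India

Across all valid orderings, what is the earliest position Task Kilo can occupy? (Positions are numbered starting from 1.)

The operations that are forced before Task Kilo, directly or transitively, are Project Zulu, Project India, Task Yankee, Task Delta, Task Uniform. That's 5 operations.
With 5 mandatory predecessors, the earliest Task Kilo can sit is position 5+1 = 6, and placing just those 5 first achieves it.

6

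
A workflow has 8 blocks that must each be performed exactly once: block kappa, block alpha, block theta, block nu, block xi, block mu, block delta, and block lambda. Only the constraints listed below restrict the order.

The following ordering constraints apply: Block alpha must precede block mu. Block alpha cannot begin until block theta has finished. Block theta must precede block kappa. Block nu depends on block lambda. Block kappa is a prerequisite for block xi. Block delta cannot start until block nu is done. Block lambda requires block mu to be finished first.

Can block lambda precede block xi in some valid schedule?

Yes

The constraints leave block lambda and block xi unordered relative to each other; nothing requires block xi earlier.
That means at least one valid schedule has block lambda before block xi.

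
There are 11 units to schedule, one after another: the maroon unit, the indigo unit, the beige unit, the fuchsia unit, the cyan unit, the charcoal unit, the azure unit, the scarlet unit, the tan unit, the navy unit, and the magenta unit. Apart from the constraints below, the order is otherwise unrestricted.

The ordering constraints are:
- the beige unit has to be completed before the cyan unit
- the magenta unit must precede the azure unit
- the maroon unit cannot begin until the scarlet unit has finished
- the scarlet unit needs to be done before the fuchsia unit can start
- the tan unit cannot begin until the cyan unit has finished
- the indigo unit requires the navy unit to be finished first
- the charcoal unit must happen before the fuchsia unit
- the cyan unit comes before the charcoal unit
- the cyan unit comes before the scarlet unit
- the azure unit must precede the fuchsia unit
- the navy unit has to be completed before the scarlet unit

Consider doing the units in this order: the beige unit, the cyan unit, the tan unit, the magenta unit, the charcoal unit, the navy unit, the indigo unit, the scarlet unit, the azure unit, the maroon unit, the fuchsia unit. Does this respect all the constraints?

Yes

Checking each listed constraint against this order: for instance, the cyan unit is in position 2 and the scarlet unit in position 8, so that constraint holds — and the remaining constraints check out the same way.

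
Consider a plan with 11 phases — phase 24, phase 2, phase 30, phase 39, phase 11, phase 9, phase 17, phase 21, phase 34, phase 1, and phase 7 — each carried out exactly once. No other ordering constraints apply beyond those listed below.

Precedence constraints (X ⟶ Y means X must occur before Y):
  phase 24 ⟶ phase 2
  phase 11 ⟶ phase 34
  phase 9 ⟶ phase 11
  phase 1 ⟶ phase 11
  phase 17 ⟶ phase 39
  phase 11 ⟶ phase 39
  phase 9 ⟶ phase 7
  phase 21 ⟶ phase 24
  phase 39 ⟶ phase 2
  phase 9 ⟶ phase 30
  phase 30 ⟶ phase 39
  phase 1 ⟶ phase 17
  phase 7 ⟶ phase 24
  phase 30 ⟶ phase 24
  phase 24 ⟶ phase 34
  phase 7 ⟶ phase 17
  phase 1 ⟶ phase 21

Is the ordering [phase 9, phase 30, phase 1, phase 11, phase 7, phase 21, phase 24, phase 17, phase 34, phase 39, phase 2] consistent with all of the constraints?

Yes

Going through the constraints one by one, each required predecessor appears earlier in the sequence than its dependent — e.g. phase 30 (position 2) is before phase 39 (position 10), as required.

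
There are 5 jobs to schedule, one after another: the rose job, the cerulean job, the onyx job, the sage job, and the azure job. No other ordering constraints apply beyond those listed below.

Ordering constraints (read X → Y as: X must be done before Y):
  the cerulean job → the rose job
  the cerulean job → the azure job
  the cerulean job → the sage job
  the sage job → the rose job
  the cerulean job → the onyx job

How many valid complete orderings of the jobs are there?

12

The cerulean job is the only job with nothing required before it, so every ordering starts there.
Counting all ways to extend the partial order to a total order gives 12.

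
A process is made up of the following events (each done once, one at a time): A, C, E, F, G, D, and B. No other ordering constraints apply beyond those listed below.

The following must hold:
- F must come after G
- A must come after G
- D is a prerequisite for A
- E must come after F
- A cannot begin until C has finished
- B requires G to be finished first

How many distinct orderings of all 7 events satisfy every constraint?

204

The events with no prerequisites are C, G, D; any of them can be placed first.
Systematically extending each partial ordering one event at a time and counting, there are 204 complete orderings.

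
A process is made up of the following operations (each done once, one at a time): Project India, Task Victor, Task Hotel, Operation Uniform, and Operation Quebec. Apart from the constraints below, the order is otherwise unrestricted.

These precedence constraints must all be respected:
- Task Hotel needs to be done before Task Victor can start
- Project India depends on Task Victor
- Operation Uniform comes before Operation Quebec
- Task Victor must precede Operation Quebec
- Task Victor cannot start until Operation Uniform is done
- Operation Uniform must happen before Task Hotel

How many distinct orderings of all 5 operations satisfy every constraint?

Only Operation Uniform has no prerequisites, so it must go first.
Enumerating by repeatedly choosing an available operation (one whose prerequisites are all placed) gives 2 distinct complete orderings.

2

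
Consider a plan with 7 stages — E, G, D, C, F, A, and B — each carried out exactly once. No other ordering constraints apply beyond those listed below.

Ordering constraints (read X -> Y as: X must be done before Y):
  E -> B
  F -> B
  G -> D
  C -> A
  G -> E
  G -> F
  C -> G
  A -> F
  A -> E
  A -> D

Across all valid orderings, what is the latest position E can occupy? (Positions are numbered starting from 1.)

6

The only stage forced after E (directly or by a chain) is B.
With 1 mandatory successor out of 7 stages total, the latest slot for E is 7−1 = 6, and it's reachable by doing all non-successors before E.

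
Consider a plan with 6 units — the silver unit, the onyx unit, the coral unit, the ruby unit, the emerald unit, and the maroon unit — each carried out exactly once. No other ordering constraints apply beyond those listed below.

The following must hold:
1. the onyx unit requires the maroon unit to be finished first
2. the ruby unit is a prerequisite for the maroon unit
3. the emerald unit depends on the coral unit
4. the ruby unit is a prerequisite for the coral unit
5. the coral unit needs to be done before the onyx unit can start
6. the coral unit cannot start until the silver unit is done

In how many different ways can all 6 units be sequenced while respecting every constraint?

12

The units with no prerequisites are the silver unit, the ruby unit; any of them can be placed first.
Counting all ways to extend the partial order to a total order gives 12.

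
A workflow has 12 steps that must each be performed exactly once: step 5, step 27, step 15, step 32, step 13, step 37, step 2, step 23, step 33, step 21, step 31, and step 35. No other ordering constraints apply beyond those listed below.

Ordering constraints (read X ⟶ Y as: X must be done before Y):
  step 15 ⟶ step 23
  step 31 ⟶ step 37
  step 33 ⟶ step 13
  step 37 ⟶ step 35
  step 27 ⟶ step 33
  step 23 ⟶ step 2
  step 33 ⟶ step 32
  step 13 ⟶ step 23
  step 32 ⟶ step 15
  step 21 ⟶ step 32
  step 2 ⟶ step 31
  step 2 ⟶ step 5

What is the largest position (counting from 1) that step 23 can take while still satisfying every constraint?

Following every chain forward from step 23, the steps that must come later are step 5, step 37, step 2, step 31, step 35 — 5 of them.
With 5 mandatory successors out of 12 steps total, the latest slot for step 23 is 12−5 = 7, and it's reachable by doing all non-successors before step 23.

7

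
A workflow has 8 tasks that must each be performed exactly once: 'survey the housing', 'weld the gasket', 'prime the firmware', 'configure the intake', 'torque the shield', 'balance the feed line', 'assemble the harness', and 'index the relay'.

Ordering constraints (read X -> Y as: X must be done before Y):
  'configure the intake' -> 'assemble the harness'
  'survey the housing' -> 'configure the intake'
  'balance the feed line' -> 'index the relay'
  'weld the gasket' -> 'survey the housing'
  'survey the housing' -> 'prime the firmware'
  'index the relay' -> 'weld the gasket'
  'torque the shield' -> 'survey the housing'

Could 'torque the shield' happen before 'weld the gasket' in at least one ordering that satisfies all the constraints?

No chain of constraints runs from 'weld the gasket' to 'torque the shield', so 'weld the gasket' is not required to come first.
So a valid ordering placing 'torque the shield' earlier than 'weld the gasket' exists.

Yes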